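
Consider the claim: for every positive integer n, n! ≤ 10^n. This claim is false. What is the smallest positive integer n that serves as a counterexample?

For n = 1, 2, 3, 4, …, 22, 23, 24 the conclusion holds.
n = 25: n! = 15511210043330985984000000 and 10^n = 10000000000000000000000000, so 15511210043330985984000000 > 10000000000000000000000000.
So n = 25 is the smallest counterexample.

n = 25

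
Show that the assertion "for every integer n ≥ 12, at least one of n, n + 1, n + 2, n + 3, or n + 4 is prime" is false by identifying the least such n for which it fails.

n = 24

Check each integer n ≥ 12 in order until n, n + 1, n + 2, n + 3, n + 4 are all composite.
For n = 12, 13, 14, 15, …, 21, 22, 23 the conclusion holds.
n = 24: 24 = 2 × 12; 25 = 5 × 5; 26 = 2 × 13; 27 = 3 × 9; 28 = 2 × 14 — all composite.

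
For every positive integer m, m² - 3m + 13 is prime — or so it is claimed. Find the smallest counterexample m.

m = 12

For m = 1, 2, 3, 4, …, 9, 10, 11 the conclusion holds.
m = 12: m² - 3m + 13 = 121 = 11 × 11, composite.
Thus m = 12 disproves the claim, and no smaller m works.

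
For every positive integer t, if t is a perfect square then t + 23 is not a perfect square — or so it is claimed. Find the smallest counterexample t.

t = 121

Check each positive integer t in order until t is a perfect square but t + 23 is a perfect square.
For t = 1, 4, 9, 16, 25, 36, 49, 64, 81, 100 the conclusion holds.
t = 121: 121 = 11² and 121 + 23 = 144 = 12².
Thus t = 121 disproves the claim, and no smaller t works.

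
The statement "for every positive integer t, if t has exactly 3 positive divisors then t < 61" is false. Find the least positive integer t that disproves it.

A counterexample is any positive integer t such that t has exactly 3 positive divisors but the claim fails; we check each in order.
t = 4: τ(4) = 3; 4 < 61.
t = 9: τ(9) = 3; 9 < 61.
t = 25: τ(25) = 3; 25 < 61.
t = 49: τ(49) = 3; 49 < 61.
t = 121: τ(121) = 3; 121 ≥ 61.

t = 121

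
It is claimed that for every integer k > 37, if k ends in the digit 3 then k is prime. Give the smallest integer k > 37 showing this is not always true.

A counterexample is any integer k > 37 such that k ends in the digit 3 but k is not prime; we check each in order.
k = 43: 43 ends in 3 and is prime.
k = 53: 53 ends in 3 and is prime.
k = 63: 63 ends in 3; 63 = 3 × 21, composite.
So k = 63 is the smallest counterexample.

k = 63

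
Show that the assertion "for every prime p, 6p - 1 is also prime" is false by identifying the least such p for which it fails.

For p = 2, 3, 5, 7 the conclusion holds.
p = 11: 6p - 1 = 65 = 5 × 13, not prime.
So p = 11 is the smallest counterexample.

p = 11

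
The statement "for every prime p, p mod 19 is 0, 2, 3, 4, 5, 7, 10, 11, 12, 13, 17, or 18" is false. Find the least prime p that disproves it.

Check each prime p in order until the claim fails.
For p = 2, 3, 5, 7, …, 37, 41, 43 the conclusion holds.
p = 47: 47 mod 19 = 9 — not in {0, 2, 3, 4, 5, 7, 10, 11, 12, 13, 17, 18}.
Hence p = 47 is a counterexample.

p = 47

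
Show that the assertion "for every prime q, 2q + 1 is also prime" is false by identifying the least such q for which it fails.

q = 7

A counterexample is any prime q such that 2q + 1 is not prime; we check each in order.
q = 2: 2q + 1 = 5, prime.
q = 3: 2q + 1 = 7, prime.
q = 5: 2q + 1 = 11, prime.
q = 7: 2q + 1 = 15 = 3 × 5, not prime.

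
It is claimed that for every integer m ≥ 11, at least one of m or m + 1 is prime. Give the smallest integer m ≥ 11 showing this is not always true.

Check each integer m ≥ 11 in order until m, m + 1 are both composite.
For m = 11, 12, 13 the conclusion holds.
m = 14: 14 = 2 × 7; 15 = 3 × 5 — both composite.

m = 14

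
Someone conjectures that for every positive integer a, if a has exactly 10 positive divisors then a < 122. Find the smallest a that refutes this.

a = 162

Check each positive integer a in order until a has exactly 10 positive divisors but the claim fails.
a = 48: τ(48) = 10; 48 < 122.
a = 80: τ(80) = 10; 80 < 122.
a = 112: τ(112) = 10; 112 < 122.
a = 162: τ(162) = 10; 162 ≥ 122.
So a = 162 is the smallest counterexample.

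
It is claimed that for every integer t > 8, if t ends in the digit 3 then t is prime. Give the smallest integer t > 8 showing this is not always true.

t = 33

We need the least integer t > 8 for which t ends in the digit 3 but t is not prime.
For t = 13, 23 the conclusion holds.
t = 33: 33 ends in 3; 33 = 3 × 11, composite.
Hence t = 33 is a counterexample.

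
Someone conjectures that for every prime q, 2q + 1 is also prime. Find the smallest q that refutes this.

q = 7

Check each prime q in order until 2q + 1 is not prime.
For q = 2, 3, 5 the conclusion holds.
q = 7: 2q + 1 = 15 = 3 × 5, not prime.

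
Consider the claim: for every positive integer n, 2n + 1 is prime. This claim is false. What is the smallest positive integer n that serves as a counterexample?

For n = 1, 2, 3 the conclusion holds.
n = 4: 2n + 1 = 9 = 3 × 3, composite.
So n = 4 is the smallest counterexample.

n = 4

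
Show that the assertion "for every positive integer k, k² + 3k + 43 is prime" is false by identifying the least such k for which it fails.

k = 39

A counterexample is any positive integer k such that k² + 3k + 43 is not prime; we check each in order.
The first 38 eligible values, up to k = 38, all satisfy the conclusion.
k = 39: k² + 3k + 43 = 1681 = 41 × 41, composite.
Hence k = 39 is a counterexample.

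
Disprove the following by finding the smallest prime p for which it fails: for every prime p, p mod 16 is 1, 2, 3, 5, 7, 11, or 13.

We need the least prime p for which the claim fails.
For p = 2, 3, 5, 7, 11, 13, 17, 19, 23, 29 the conclusion holds.
p = 31: 31 mod 16 = 15 — not in {1, 2, 3, 5, 7, 11, 13}.

p = 31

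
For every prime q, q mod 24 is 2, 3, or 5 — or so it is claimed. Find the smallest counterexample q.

q = 7

Check each prime q in order until the claim fails.
For q = 2, 3, 5 the conclusion holds.
q = 7: 7 mod 24 = 7 — not in {2, 3, 5}.
Hence q = 7 is a counterexample.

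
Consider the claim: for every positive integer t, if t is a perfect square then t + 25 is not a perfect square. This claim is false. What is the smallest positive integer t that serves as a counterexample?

t = 144

A counterexample is any positive integer t such that t is a perfect square but t + 25 is a perfect square; we check each in order.
For t = 1, 4, 9, 16, …, 81, 100, 121 the conclusion holds.
t = 144: 144 = 12² and 144 + 25 = 169 = 13².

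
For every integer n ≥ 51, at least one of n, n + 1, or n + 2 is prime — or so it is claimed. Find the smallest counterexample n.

Check each integer n ≥ 51 in order until n, n + 1, n + 2 are all composite.
For n = 51, 52, 53 the conclusion holds.
n = 54: 54 = 2 × 27; 55 = 5 × 11; 56 = 2 × 28 — all composite.

n = 54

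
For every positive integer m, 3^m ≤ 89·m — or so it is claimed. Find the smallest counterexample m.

m = 6

We need the least positive integer m for which 3^m > 89·m.
For m = 1, 2, 3, 4, 5 the conclusion holds.
m = 6: 3^m = 729 and 89·m = 534, so 729 > 534.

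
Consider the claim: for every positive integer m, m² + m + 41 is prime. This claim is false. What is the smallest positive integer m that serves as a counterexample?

We need the least positive integer m for which m² + m + 41 is not prime.
For m = 1, 2, 3, 4, …, 37, 38, 39 the conclusion holds.
m = 40: m² + m + 41 = 1681 = 41 × 41, composite.

m = 40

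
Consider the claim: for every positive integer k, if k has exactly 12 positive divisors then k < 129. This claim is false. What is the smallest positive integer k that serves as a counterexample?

k = 132

A counterexample is any positive integer k such that k has exactly 12 positive divisors but the claim fails; we check each in order.
k = 60: τ(60) = 12; 60 < 129.
k = 72: τ(72) = 12; 72 < 129.
k = 84: τ(84) = 12; 84 < 129.
k = 90: τ(90) = 12; 90 < 129.
k = 96: τ(96) = 12; 96 < 129.
k = 108: τ(108) = 12; 108 < 129.
k = 126: τ(126) = 12; 126 < 129.
k = 132: τ(132) = 12; 132 ≥ 129.
Thus k = 132 disproves the claim, and no smaller k works.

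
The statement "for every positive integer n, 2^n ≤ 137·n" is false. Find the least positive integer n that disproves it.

A counterexample is any positive integer n such that 2^n > 137·n; we check each in order.
For n = 1, 2, 3, 4, 5, 6, 7, 8, 9, 10 the conclusion holds.
n = 11: 2^n = 2048 and 137·n = 1507, so 2048 > 1507.

n = 11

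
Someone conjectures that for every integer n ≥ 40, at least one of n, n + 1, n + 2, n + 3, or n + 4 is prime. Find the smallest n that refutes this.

n = 48

Check each integer n ≥ 40 in order until n, n + 1, n + 2, n + 3, n + 4 are all composite.
n = 40: 41 is prime.
n = 41: 41 is prime.
n = 42: 43 is prime.
n = 43: 43 is prime.
n = 44: 47 is prime.
n = 45: 47 is prime.
n = 46: 47 is prime.
n = 47: 47 is prime.
n = 48: 48 = 2 × 24; 49 = 7 × 7; 50 = 2 × 25; 51 = 3 × 17; 52 = 2 × 26 — all composite.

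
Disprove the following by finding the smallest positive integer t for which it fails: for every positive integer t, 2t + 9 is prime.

A counterexample is any positive integer t such that 2t + 9 is not prime; we check each in order.
For t = 1, 2 the conclusion holds.
t = 3: 2t + 9 = 15 = 3 × 5, composite.

t = 3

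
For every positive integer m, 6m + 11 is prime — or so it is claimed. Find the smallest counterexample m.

A counterexample is any positive integer m such that 6m + 11 is not prime; we check each in order.
m = 1: 6m + 11 = 17, prime.
m = 2: 6m + 11 = 23, prime.
m = 3: 6m + 11 = 29, prime.
m = 4: 6m + 11 = 35 = 5 × 7, composite.

m = 4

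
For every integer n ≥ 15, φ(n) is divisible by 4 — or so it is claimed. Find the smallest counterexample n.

n = 15: φ(15) = 8; 8 mod 4 = 0.
n = 16: φ(16) = 8; 8 mod 4 = 0.
n = 17: φ(17) = 16; 16 mod 4 = 0.
n = 18: φ(18) = 6; 6 mod 4 = 2.

n = 18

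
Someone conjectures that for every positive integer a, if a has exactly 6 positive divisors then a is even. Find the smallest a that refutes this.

a = 45

We need the least positive integer a for which a has exactly 6 positive divisors but a is odd.
The first 6 eligible values, up to a = 44, all satisfy the conclusion.
a = 45: divisors of 45: 1, 3, 5, 9, 15, 45; 45 is odd.
Hence a = 45 is a counterexample.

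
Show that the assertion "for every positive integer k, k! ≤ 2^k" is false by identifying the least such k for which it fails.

For k = 1, 2, 3 the conclusion holds.
k = 4: k! = 24 and 2^k = 16, so 24 > 16.

k = 4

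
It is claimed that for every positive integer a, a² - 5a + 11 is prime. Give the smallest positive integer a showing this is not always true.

A counterexample is any positive integer a such that a² - 5a + 11 is not prime; we check each in order.
a = 1: a² - 5a + 11 = 7, prime.
a = 2: a² - 5a + 11 = 5, prime.
a = 3: a² - 5a + 11 = 5, prime.
a = 4: a² - 5a + 11 = 7, prime.
a = 5: a² - 5a + 11 = 11, prime.
a = 6: a² - 5a + 11 = 17, prime.
a = 7: a² - 5a + 11 = 25 = 5 × 5, composite.
Thus a = 7 disproves the claim, and no smaller a works.

a = 7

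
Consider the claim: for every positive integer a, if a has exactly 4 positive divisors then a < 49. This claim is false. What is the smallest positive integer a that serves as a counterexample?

The first 15 eligible values, up to a = 46, all satisfy the conclusion.
a = 51: τ(51) = 4; 51 ≥ 49.
Thus a = 51 disproves the claim, and no smaller a works.

a = 51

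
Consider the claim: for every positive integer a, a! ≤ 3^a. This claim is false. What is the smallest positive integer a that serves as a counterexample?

a = 1: a! = 1 and 3^a = 3, so 1 ≤ 3.
a = 2: a! = 2 and 3^a = 9, so 2 ≤ 9.
a = 3: a! = 6 and 3^a = 27, so 6 ≤ 27.
a = 4: a! = 24 and 3^a = 81, so 24 ≤ 81.
a = 5: a! = 120 and 3^a = 243, so 120 ≤ 243.
a = 6: a! = 720 and 3^a = 729, so 720 ≤ 729.
a = 7: a! = 5040 and 3^a = 2187, so 5040 > 2187.
So a = 7 is the smallest counterexample.

a = 7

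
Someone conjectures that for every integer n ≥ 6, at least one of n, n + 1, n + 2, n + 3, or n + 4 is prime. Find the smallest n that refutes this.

n = 24

We need the least integer n ≥ 6 for which n, n + 1, n + 2, n + 3, n + 4 are all composite.
For n = 6, 7, 8, 9, …, 21, 22, 23 the conclusion holds.
n = 24: 24 = 2 × 12; 25 = 5 × 5; 26 = 2 × 13; 27 = 3 × 9; 28 = 2 × 14 — all composite.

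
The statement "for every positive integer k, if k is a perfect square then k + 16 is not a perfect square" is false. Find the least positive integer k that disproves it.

k = 9

k = 1: 1 + 16 = 17, not a perfect square.
k = 4: 4 + 16 = 20, not a perfect square.
k = 9: 9 = 3² and 9 + 16 = 25 = 5².
Thus k = 9 disproves the claim, and no smaller k works.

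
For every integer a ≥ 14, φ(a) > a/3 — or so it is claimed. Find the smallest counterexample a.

For a = 14, 15, 16, 17 the conclusion holds.
a = 18: φ(18) = 6 and 18/3 = 6, so φ(18) ≤ 18/3.
Thus a = 18 disproves the claim, and no smaller a works.

a = 18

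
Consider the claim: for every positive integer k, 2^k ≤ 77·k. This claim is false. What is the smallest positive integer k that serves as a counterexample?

The first 9 eligible values, up to k = 9, all satisfy the conclusion.
k = 10: 2^k = 1024 and 77·k = 770, so 1024 > 770.
Hence k = 10 is a counterexample.

k = 10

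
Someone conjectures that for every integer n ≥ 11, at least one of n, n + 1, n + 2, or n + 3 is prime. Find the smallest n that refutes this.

n = 24

A counterexample is any integer n ≥ 11 such that n, n + 1, n + 2, n + 3 are all composite; we check each in order.
For n = 11, 12, 13, 14, …, 21, 22, 23 the conclusion holds.
n = 24: 24 = 2 × 12; 25 = 5 × 5; 26 = 2 × 13; 27 = 3 × 9 — all composite.
Hence n = 24 is a counterexample.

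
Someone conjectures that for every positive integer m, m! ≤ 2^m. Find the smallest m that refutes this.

m = 1: m! = 1 and 2^m = 2, so 1 ≤ 2.
m = 2: m! = 2 and 2^m = 4, so 2 ≤ 4.
m = 3: m! = 6 and 2^m = 8, so 6 ≤ 8.
m = 4: m! = 24 and 2^m = 16, so 24 > 16.
Hence m = 4 is a counterexample.

m = 4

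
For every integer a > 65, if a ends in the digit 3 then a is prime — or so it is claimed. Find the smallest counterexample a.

We need the least integer a > 65 for which a ends in the digit 3 but a is not prime.
For a = 73, 83 the conclusion holds.
a = 93: 93 ends in 3; 93 = 3 × 31, composite.
Thus a = 93 disproves the claim, and no smaller a works.

a = 93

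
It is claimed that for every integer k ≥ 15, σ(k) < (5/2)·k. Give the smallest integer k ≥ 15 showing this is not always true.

k = 24

A counterexample is any integer k ≥ 15 such that the claim fails; we check each in order.
For k = 15, 16, 17, 18, 19, 20, 21, 22, 23 the conclusion holds.
k = 24: σ(24) = 60; 60 ≥ 60.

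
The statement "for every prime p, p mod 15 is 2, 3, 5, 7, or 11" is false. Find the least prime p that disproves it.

p = 13

We need the least prime p for which the claim fails.
p = 2: 2 mod 15 = 2.
p = 3: 3 mod 15 = 3.
p = 5: 5 mod 15 = 5.
p = 7: 7 mod 15 = 7.
p = 11: 11 mod 15 = 11.
p = 13: 13 mod 15 = 13 — not in {2, 3, 5, 7, 11}.
So p = 13 is the smallest counterexample.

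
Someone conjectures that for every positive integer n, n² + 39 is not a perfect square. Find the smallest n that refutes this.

n = 1: 1² + 39 = 40, not a perfect square.
n = 2: 2² + 39 = 43, not a perfect square.
n = 3: 3² + 39 = 48, not a perfect square.
n = 4: 4² + 39 = 55, not a perfect square.
n = 5: 5² + 39 = 64 = 8², a perfect square.
Hence n = 5 is a counterexample.

n = 5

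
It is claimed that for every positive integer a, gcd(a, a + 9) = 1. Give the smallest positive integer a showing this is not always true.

a = 3

a = 1: gcd(1, 10) = 1.
a = 2: gcd(2, 11) = 1.
a = 3: gcd(3, 12) = 3.
So a = 3 is the smallest counterexample.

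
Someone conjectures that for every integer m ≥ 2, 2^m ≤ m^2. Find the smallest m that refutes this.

A counterexample is any integer m ≥ 2 such that 2^m > m^2; we check each in order.
For m = 2, 3, 4 the conclusion holds.
m = 5: 2^m = 32 and m^2 = 25, so 32 > 25.

m = 5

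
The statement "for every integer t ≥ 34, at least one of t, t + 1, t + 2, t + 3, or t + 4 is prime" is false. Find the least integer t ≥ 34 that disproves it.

t = 48

Check each integer t ≥ 34 in order until t, t + 1, t + 2, t + 3, t + 4 are all composite.
For t = 34, 35, 36, 37, …, 45, 46, 47 the conclusion holds.
t = 48: 48 = 2 × 24; 49 = 7 × 7; 50 = 2 × 25; 51 = 3 × 17; 52 = 2 × 26 — all composite.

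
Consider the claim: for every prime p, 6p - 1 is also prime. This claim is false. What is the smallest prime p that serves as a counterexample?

p = 11

Check each prime p in order until 6p - 1 is not prime.
The first 4 eligible values, up to p = 7, all satisfy the conclusion.
p = 11: 6p - 1 = 65 = 5 × 13, not prime.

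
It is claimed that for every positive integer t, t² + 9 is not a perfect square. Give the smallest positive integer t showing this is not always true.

Check each positive integer t in order until t² + 9 is a perfect square.
t = 1: 1² + 9 = 10, not a perfect square.
t = 2: 2² + 9 = 13, not a perfect square.
t = 3: 3² + 9 = 18, not a perfect square.
t = 4: 4² + 9 = 25 = 5², a perfect square.

t = 4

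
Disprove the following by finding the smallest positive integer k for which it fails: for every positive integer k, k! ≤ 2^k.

k = 4

For k = 1, 2, 3 the conclusion holds.
k = 4: k! = 24 and 2^k = 16, so 24 > 16.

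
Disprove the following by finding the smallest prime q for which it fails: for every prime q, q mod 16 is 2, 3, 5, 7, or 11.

A counterexample is any prime q such that the claim fails; we check each in order.
For q = 2, 3, 5, 7, 11 the conclusion holds.
q = 13: 13 mod 16 = 13 — not in {2, 3, 5, 7, 11}.
So q = 13 is the smallest counterexample.

q = 13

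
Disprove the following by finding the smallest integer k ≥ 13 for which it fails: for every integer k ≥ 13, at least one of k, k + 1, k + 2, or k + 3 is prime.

We need the least integer k ≥ 13 for which k, k + 1, k + 2, k + 3 are all composite.
For k = 13, 14, 15, 16, …, 21, 22, 23 the conclusion holds.
k = 24: 24 = 2 × 12; 25 = 5 × 5; 26 = 2 × 13; 27 = 3 × 9 — all composite.
So k = 24 is the smallest counterexample.

k = 24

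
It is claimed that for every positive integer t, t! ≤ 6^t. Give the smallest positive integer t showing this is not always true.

The first 13 eligible values, up to t = 13, all satisfy the conclusion.
t = 14: t! = 87178291200 and 6^t = 78364164096, so 87178291200 > 78364164096.

t = 14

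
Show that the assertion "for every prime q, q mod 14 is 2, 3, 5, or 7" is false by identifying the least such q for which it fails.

q = 11

Check each prime q in order until the claim fails.
For q = 2, 3, 5, 7 the conclusion holds.
q = 11: 11 mod 14 = 11 — not in {2, 3, 5, 7}.
Hence q = 11 is a counterexample.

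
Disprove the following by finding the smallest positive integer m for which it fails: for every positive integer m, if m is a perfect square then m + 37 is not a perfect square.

m = 324

Check each positive integer m in order until m is a perfect square but m + 37 is a perfect square.
For m = 1, 4, 9, 16, …, 225, 256, 289 the conclusion holds.
m = 324: 324 = 18² and 324 + 37 = 361 = 19².
Thus m = 324 disproves the claim, and no smaller m works.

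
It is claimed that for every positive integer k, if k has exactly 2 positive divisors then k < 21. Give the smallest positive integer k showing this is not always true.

k = 23

A counterexample is any positive integer k such that k has exactly 2 positive divisors but the claim fails; we check each in order.
For k = 2, 3, 5, 7, 11, 13, 17, 19 the conclusion holds.
k = 23: τ(23) = 2; 23 ≥ 21.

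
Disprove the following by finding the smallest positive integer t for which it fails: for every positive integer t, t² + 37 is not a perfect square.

The first 17 eligible values, up to t = 17, all satisfy the conclusion.
t = 18: 18² + 37 = 361 = 19², a perfect square.
So t = 18 is the smallest counterexample.

t = 18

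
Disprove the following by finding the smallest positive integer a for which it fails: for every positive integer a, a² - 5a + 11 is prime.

Check each positive integer a in order until a² - 5a + 11 is not prime.
For a = 1, 2, 3, 4, 5, 6 the conclusion holds.
a = 7: a² - 5a + 11 = 25 = 5 × 5, composite.

a = 7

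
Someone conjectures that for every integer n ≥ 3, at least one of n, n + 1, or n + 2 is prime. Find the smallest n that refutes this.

Check each integer n ≥ 3 in order until n, n + 1, n + 2 are all composite.
For n = 3, 4, 5, 6, 7 the conclusion holds.
n = 8: 8 = 2 × 4; 9 = 3 × 3; 10 = 2 × 5 — all composite.
Hence n = 8 is a counterexample.

n = 8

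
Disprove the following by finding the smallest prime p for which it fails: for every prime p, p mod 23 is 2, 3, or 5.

A counterexample is any prime p such that the claim fails; we check each in order.
For p = 2, 3, 5 the conclusion holds.
p = 7: 7 mod 23 = 7 — not in {2, 3, 5}.
Hence p = 7 is a counterexample.

p = 7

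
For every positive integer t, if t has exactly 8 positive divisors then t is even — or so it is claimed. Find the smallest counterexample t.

Check each positive integer t in order until t has exactly 8 positive divisors but t is odd.
For t = 24, 30, 40, 42, …, 88, 102, 104 the conclusion holds.
t = 105: divisors of 105: 1, 3, 5, 7, 15, 21, 35, 105; 105 is odd.
Hence t = 105 is a counterexample.

t = 105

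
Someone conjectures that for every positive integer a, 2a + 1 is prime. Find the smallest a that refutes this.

a = 4

We need the least positive integer a for which 2a + 1 is not prime.
For a = 1, 2, 3 the conclusion holds.
a = 4: 2a + 1 = 9 = 3 × 3, composite.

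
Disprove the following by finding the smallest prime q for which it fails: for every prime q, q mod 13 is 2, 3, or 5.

q = 7

A counterexample is any prime q such that the claim fails; we check each in order.
For q = 2, 3, 5 the conclusion holds.
q = 7: 7 mod 13 = 7 — not in {2, 3, 5}.
So q = 7 is the smallest counterexample.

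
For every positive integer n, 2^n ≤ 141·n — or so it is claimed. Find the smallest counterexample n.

A counterexample is any positive integer n such that 2^n > 141·n; we check each in order.
The first 10 eligible values, up to n = 10, all satisfy the conclusion.
n = 11: 2^n = 2048 and 141·n = 1551, so 2048 > 1551.

n = 11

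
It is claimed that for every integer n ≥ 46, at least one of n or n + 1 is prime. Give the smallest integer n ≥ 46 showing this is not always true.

n = 48

We need the least integer n ≥ 46 for which n, n + 1 are both composite.
For n = 46, 47 the conclusion holds.
n = 48: 48 = 2 × 24; 49 = 7 × 7 — both composite.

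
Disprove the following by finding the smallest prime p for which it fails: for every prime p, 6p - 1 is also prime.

p = 11

A counterexample is any prime p such that 6p - 1 is not prime; we check each in order.
For p = 2, 3, 5, 7 the conclusion holds.
p = 11: 6p - 1 = 65 = 5 × 13, not prime.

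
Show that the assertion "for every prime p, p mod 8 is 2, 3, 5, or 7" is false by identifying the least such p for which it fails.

p = 17

For p = 2, 3, 5, 7, 11, 13 the conclusion holds.
p = 17: 17 mod 8 = 1 — not in {2, 3, 5, 7}.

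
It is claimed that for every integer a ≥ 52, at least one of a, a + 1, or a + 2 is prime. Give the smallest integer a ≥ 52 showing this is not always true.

A counterexample is any integer a ≥ 52 such that a, a + 1, a + 2 are all composite; we check each in order.
a = 52: 53 is prime.
a = 53: 53 is prime.
a = 54: 54 = 2 × 27; 55 = 5 × 11; 56 = 2 × 28 — all composite.

a = 54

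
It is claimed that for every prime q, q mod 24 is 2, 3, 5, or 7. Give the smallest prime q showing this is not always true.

q = 11

The first 4 eligible values, up to q = 7, all satisfy the conclusion.
q = 11: 11 mod 24 = 11 — not in {2, 3, 5, 7}.
Hence q = 11 is a counterexample.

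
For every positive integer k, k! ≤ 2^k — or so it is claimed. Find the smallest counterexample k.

We need the least positive integer k for which k! > 2^k.
For k = 1, 2, 3 the conclusion holds.
k = 4: k! = 24 and 2^k = 16, so 24 > 16.

k = 4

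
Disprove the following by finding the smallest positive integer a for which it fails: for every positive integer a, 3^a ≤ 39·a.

a = 5

A counterexample is any positive integer a such that 3^a > 39·a; we check each in order.
The first 4 eligible values, up to a = 4, all satisfy the conclusion.
a = 5: 3^a = 243 and 39·a = 195, so 243 > 195.
So a = 5 is the smallest counterexample.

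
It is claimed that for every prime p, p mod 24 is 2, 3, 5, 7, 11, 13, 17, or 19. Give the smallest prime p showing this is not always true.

A counterexample is any prime p such that the claim fails; we check each in order.
The first 8 eligible values, up to p = 19, all satisfy the conclusion.
p = 23: 23 mod 24 = 23 — not in {2, 3, 5, 7, 11, 13, 17, 19}.

p = 23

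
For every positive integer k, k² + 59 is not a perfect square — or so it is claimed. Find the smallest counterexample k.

k = 29

A counterexample is any positive integer k such that k² + 59 is a perfect square; we check each in order.
The first 28 eligible values, up to k = 28, all satisfy the conclusion.
k = 29: 29² + 59 = 900 = 30², a perfect square.
So k = 29 is the smallest counterexample.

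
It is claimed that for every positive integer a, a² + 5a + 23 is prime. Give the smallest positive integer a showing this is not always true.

For a = 1, 2, 3, 4, …, 11, 12, 13 the conclusion holds.
a = 14: a² + 5a + 23 = 289 = 17 × 17, composite.

a = 14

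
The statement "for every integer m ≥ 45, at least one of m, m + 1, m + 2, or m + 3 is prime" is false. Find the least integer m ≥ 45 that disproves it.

m = 45: 47 is prime.
m = 46: 47 is prime.
m = 47: 47 is prime.
m = 48: 48 = 2 × 24; 49 = 7 × 7; 50 = 2 × 25; 51 = 3 × 17 — all composite.

m = 48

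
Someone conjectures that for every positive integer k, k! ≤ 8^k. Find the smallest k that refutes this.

Check each positive integer k in order until k! > 8^k.
The first 19 eligible values, up to k = 19, all satisfy the conclusion.
k = 20: k! = 2432902008176640000 and 8^k = 1152921504606846976, so 2432902008176640000 > 1152921504606846976.

k = 20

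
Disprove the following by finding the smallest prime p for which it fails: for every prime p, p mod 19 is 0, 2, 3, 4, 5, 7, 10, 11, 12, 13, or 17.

A counterexample is any prime p such that the claim fails; we check each in order.
For p = 2, 3, 5, 7, …, 23, 29, 31 the conclusion holds.
p = 37: 37 mod 19 = 18 — not in {0, 2, 3, 4, 5, 7, 10, 11, 12, 13, 17}.
Thus p = 37 disproves the claim, and no smaller p works.

p = 37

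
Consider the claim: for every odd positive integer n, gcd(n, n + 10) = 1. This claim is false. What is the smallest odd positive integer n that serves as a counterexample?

n = 5

Check each odd positive integer n in order until gcd(n, n + 10) > 1.
n = 1: gcd(1, 11) = 1.
n = 3: gcd(3, 13) = 1.
n = 5: gcd(5, 15) = 5.
Thus n = 5 disproves the claim, and no smaller n works.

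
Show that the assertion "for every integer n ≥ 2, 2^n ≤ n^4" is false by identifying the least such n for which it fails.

n = 17

Check each integer n ≥ 2 in order until 2^n > n^4.
The first 15 eligible values, up to n = 16, all satisfy the conclusion.
n = 17: 2^n = 131072 and n^4 = 83521, so 131072 > 83521.
So n = 17 is the smallest counterexample.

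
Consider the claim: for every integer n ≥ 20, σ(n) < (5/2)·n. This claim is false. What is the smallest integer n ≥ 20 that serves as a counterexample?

We need the least integer n ≥ 20 for which the claim fails.
For n = 20, 21, 22, 23 the conclusion holds.
n = 24: σ(24) = 60; 60 ≥ 60.

n = 24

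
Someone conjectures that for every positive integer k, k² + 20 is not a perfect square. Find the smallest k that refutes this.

A counterexample is any positive integer k such that k² + 20 is a perfect square; we check each in order.
k = 1: 1² + 20 = 21, not a perfect square.
k = 2: 2² + 20 = 24, not a perfect square.
k = 3: 3² + 20 = 29, not a perfect square.
k = 4: 4² + 20 = 36 = 6², a perfect square.

k = 4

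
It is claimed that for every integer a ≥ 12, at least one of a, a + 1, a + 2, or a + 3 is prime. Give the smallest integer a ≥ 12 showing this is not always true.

The first 12 eligible values, up to a = 23, all satisfy the conclusion.
a = 24: 24 = 2 × 12; 25 = 5 × 5; 26 = 2 × 13; 27 = 3 × 9 — all composite.
Thus a = 24 disproves the claim, and no smaller a works.

a = 24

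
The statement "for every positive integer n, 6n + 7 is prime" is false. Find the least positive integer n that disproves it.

A counterexample is any positive integer n such that 6n + 7 is not prime; we check each in order.
For n = 1, 2 the conclusion holds.
n = 3: 6n + 7 = 25 = 5 × 5, composite.
So n = 3 is the smallest counterexample.

n = 3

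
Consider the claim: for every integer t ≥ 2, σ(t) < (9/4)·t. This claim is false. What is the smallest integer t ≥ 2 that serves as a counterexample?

t = 12

For t = 2, 3, 4, 5, 6, 7, 8, 9, 10, 11 the conclusion holds.
t = 12: σ(12) = 28; 28 ≥ 27.
So t = 12 is the smallest counterexample.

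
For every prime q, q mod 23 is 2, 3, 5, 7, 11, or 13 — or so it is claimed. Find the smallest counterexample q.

A counterexample is any prime q such that the claim fails; we check each in order.
The first 6 eligible values, up to q = 13, all satisfy the conclusion.
q = 17: 17 mod 23 = 17 — not in {2, 3, 5, 7, 11, 13}.
Thus q = 17 disproves the claim, and no smaller q works.

q = 17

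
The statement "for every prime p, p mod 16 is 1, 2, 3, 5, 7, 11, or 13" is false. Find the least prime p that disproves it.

p = 31

A counterexample is any prime p such that the claim fails; we check each in order.
The first 10 eligible values, up to p = 29, all satisfy the conclusion.
p = 31: 31 mod 16 = 15 — not in {1, 2, 3, 5, 7, 11, 13}.
Hence p = 31 is a counterexample.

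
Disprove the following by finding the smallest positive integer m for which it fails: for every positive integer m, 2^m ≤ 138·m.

For m = 1, 2, 3, 4, 5, 6, 7, 8, 9, 10 the conclusion holds.
m = 11: 2^m = 2048 and 138·m = 1518, so 2048 > 1518.
Thus m = 11 disproves the claim, and no smaller m works.

m = 11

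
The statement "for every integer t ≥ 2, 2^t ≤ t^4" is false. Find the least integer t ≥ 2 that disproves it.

t = 17

We need the least integer t ≥ 2 for which 2^t > t^4.
The first 15 eligible values, up to t = 16, all satisfy the conclusion.
t = 17: 2^t = 131072 and t^4 = 83521, so 131072 > 83521.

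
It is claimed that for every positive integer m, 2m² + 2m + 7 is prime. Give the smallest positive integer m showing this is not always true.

m = 6

A counterexample is any positive integer m such that 2m² + 2m + 7 is not prime; we check each in order.
The first 5 eligible values, up to m = 5, all satisfy the conclusion.
m = 6: 2m² + 2m + 7 = 91 = 7 × 13, composite.
So m = 6 is the smallest counterexample.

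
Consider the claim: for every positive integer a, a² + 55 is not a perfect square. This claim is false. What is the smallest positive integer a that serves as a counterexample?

a = 3

Check each positive integer a in order until a² + 55 is a perfect square.
For a = 1, 2 the conclusion holds.
a = 3: 3² + 55 = 64 = 8², a perfect square.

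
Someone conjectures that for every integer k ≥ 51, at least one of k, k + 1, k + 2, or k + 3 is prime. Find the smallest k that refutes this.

We need the least integer k ≥ 51 for which k, k + 1, k + 2, k + 3 are all composite.
For k = 51, 52, 53 the conclusion holds.
k = 54: 54 = 2 × 27; 55 = 5 × 11; 56 = 2 × 28; 57 = 3 × 19 — all composite.
Thus k = 54 disproves the claim, and no smaller k works.

k = 54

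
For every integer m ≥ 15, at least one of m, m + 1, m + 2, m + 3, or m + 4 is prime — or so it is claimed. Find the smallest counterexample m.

For m = 15, 16, 17, 18, 19, 20, 21, 22, 23 the conclusion holds.
m = 24: 24 = 2 × 12; 25 = 5 × 5; 26 = 2 × 13; 27 = 3 × 9; 28 = 2 × 14 — all composite.

m = 24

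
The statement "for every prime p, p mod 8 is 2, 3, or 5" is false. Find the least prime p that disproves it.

p = 2: 2 mod 8 = 2.
p = 3: 3 mod 8 = 3.
p = 5: 5 mod 8 = 5.
p = 7: 7 mod 8 = 7 — not in {2, 3, 5}.
So p = 7 is the smallest counterexample.

p = 7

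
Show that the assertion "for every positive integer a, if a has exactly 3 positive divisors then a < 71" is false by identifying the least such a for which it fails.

a = 121

a = 4: τ(4) = 3; 4 < 71.
a = 9: τ(9) = 3; 9 < 71.
a = 25: τ(25) = 3; 25 < 71.
a = 49: τ(49) = 3; 49 < 71.
a = 121: τ(121) = 3; 121 ≥ 71.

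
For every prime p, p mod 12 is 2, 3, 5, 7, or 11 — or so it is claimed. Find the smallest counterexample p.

A counterexample is any prime p such that the claim fails; we check each in order.
p = 2: 2 mod 12 = 2.
p = 3: 3 mod 12 = 3.
p = 5: 5 mod 12 = 5.
p = 7: 7 mod 12 = 7.
p = 11: 11 mod 12 = 11.
p = 13: 13 mod 12 = 1 — not in {2, 3, 5, 7, 11}.

p = 13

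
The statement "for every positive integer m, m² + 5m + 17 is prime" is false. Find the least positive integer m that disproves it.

m = 8

A counterexample is any positive integer m such that m² + 5m + 17 is not prime; we check each in order.
m = 1: m² + 5m + 17 = 23, prime.
m = 2: m² + 5m + 17 = 31, prime.
m = 3: m² + 5m + 17 = 41, prime.
m = 4: m² + 5m + 17 = 53, prime.
m = 5: m² + 5m + 17 = 67, prime.
m = 6: m² + 5m + 17 = 83, prime.
m = 7: m² + 5m + 17 = 101, prime.
m = 8: m² + 5m + 17 = 121 = 11 × 11, composite.
Hence m = 8 is a counterexample.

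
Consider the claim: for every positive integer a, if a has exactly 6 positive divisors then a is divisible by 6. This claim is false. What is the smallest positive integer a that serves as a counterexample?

a = 20

For a = 12, 18 the conclusion holds.
a = 20: τ(20) = 6; 20 mod 6 = 2.
Hence a = 20 is a counterexample.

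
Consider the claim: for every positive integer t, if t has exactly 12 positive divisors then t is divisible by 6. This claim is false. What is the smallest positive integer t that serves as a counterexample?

For t = 60, 72, 84, 90, 96, 108, 126, 132 the conclusion holds.
t = 140: τ(140) = 12; 140 mod 6 = 2.
Thus t = 140 disproves the claim, and no smaller t works.

t = 140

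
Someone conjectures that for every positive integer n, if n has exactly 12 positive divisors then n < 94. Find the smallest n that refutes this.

n = 96

We need the least positive integer n for which n has exactly 12 positive divisors but the claim fails.
For n = 60, 72, 84, 90 the conclusion holds.
n = 96: τ(96) = 12; 96 ≥ 94.
Thus n = 96 disproves the claim, and no smaller n works.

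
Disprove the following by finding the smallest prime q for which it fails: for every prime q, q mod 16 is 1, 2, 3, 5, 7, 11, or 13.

q = 31

A counterexample is any prime q such that the claim fails; we check each in order.
The first 10 eligible values, up to q = 29, all satisfy the conclusion.
q = 31: 31 mod 16 = 15 — not in {1, 2, 3, 5, 7, 11, 13}.
Hence q = 31 is a counterexample.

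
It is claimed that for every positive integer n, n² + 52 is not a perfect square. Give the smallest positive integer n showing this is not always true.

n = 12

A counterexample is any positive integer n such that n² + 52 is a perfect square; we check each in order.
For n = 1, 2, 3, 4, …, 9, 10, 11 the conclusion holds.
n = 12: 12² + 52 = 196 = 14², a perfect square.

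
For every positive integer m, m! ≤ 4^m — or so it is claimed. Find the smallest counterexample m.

We need the least positive integer m for which m! > 4^m.
For m = 1, 2, 3, 4, 5, 6, 7, 8 the conclusion holds.
m = 9: m! = 362880 and 4^m = 262144, so 362880 > 262144.
Thus m = 9 disproves the claim, and no smaller m works.

m = 9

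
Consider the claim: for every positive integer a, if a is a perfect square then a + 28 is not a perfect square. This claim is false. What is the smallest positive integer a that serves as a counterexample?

Check each positive integer a in order until a is a perfect square but a + 28 is a perfect square.
The first 5 eligible values, up to a = 25, all satisfy the conclusion.
a = 36: 36 = 6² and 36 + 28 = 64 = 8².
Thus a = 36 disproves the claim, and no smaller a works.

a = 36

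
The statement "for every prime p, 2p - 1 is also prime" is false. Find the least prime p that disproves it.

p = 2: 2p - 1 = 3, prime.
p = 3: 2p - 1 = 5, prime.
p = 5: 2p - 1 = 9 = 3 × 3, not prime.
Hence p = 5 is a counterexample.

p = 5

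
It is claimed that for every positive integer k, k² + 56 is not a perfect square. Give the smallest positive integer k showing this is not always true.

k = 1: 1² + 56 = 57, not a perfect square.
k = 2: 2² + 56 = 60, not a perfect square.
k = 3: 3² + 56 = 65, not a perfect square.
k = 4: 4² + 56 = 72, not a perfect square.
k = 5: 5² + 56 = 81 = 9², a perfect square.

k = 5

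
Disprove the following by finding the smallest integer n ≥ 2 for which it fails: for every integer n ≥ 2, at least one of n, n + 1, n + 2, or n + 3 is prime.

Check each integer n ≥ 2 in order until n, n + 1, n + 2, n + 3 are all composite.
The first 22 eligible values, up to n = 23, all satisfy the conclusion.
n = 24: 24 = 2 × 12; 25 = 5 × 5; 26 = 2 × 13; 27 = 3 × 9 — all composite.

n = 24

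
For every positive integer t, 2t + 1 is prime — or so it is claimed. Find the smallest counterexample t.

For t = 1, 2, 3 the conclusion holds.
t = 4: 2t + 1 = 9 = 3 × 3, composite.
So t = 4 is the smallest counterexample.

t = 4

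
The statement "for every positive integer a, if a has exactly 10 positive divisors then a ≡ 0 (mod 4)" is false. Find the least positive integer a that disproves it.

a = 162

For a = 48, 80, 112 the conclusion holds.
a = 162: τ(162) = 10; 162 ≡ 2 (mod 4).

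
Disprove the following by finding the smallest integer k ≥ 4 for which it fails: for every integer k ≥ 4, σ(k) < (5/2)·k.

The first 20 eligible values, up to k = 23, all satisfy the conclusion.
k = 24: σ(24) = 60; 60 ≥ 60.

k = 24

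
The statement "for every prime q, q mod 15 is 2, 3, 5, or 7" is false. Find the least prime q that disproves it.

q = 11

q = 2: 2 mod 15 = 2.
q = 3: 3 mod 15 = 3.
q = 5: 5 mod 15 = 5.
q = 7: 7 mod 15 = 7.
q = 11: 11 mod 15 = 11 — not in {2, 3, 5, 7}.
Thus q = 11 disproves the claim, and no smaller q works.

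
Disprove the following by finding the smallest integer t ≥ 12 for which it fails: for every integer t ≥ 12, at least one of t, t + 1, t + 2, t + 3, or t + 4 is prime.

t = 24

For t = 12, 13, 14, 15, …, 21, 22, 23 the conclusion holds.
t = 24: 24 = 2 × 12; 25 = 5 × 5; 26 = 2 × 13; 27 = 3 × 9; 28 = 2 × 14 — all composite.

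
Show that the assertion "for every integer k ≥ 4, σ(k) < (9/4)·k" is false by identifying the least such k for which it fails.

We need the least integer k ≥ 4 for which the claim fails.
For k = 4, 5, 6, 7, 8, 9, 10, 11 the conclusion holds.
k = 12: σ(12) = 28; 28 ≥ 27.

k = 12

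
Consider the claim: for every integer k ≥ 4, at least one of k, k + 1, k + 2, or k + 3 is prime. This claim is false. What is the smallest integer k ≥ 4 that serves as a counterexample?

k = 24

We need the least integer k ≥ 4 for which k, k + 1, k + 2, k + 3 are all composite.
For k = 4, 5, 6, 7, …, 21, 22, 23 the conclusion holds.
k = 24: 24 = 2 × 12; 25 = 5 × 5; 26 = 2 × 13; 27 = 3 × 9 — all composite.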